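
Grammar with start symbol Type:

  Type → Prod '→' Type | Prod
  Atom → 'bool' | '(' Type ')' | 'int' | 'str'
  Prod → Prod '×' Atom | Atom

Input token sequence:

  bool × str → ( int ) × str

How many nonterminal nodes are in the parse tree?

13

[Type [Prod [Prod [Atom bool]] × [Atom str]] → [Type [Prod [Prod [Atom ( [Type [Prod [Atom int]]] )]] × [Atom str]]]]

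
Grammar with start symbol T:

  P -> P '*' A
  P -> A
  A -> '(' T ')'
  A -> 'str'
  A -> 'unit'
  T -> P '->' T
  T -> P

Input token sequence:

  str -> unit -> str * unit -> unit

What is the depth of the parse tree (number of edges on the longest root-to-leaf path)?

6

[T [P [A str]] -> [T [P [A unit]] -> [T [P [P [A str]] * [A unit]] -> [T [P [A unit]]]]]]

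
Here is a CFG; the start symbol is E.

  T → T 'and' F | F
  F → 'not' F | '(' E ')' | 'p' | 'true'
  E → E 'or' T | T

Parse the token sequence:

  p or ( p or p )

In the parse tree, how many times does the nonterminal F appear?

[E [E [T [F p]]] or [T [F ( [E [E [T [F p]]] or [T [F p]]] )]]]

4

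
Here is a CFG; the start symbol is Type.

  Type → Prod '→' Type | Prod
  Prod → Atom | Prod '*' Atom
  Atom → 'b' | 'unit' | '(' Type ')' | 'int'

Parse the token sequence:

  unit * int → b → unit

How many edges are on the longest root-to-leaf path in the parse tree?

[Type [Prod [Prod [Atom unit]] * [Atom int]] → [Type [Prod [Atom b]] → [Type [Prod [Atom unit]]]]]

5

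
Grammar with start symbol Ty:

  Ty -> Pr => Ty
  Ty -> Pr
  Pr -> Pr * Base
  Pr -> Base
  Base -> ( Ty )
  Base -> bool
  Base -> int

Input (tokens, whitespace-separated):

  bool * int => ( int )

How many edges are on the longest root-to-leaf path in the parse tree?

[Ty [Pr [Pr [Base bool]] * [Base int]] => [Ty [Pr [Base ( [Ty [Pr [Base int]]] )]]]]

7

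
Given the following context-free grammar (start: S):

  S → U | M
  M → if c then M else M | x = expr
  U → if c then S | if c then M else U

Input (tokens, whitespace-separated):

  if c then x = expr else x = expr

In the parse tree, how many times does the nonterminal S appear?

[S [M if c then [M x = expr] else [M x = expr]]]

1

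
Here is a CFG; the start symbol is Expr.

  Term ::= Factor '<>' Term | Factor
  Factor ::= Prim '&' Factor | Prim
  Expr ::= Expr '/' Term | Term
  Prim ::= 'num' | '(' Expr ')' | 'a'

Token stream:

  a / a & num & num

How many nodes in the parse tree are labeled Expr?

[Expr [Expr [Term [Factor [Prim a]]]] / [Term [Factor [Prim a] & [Factor [Prim num] & [Factor [Prim num]]]]]]

2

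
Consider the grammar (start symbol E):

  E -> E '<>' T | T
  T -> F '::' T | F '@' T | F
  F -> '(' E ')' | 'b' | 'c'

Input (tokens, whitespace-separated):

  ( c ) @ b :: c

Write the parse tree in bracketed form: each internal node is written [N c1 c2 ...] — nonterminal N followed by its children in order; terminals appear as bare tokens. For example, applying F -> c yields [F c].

[E [T [F ( [E [T [F c]]] )] @ [T [F b] :: [T [F c]]]]]

E
T
F @ T
( E ) @ T
( T ) @ T
( F ) @ T
( c ) @ T
( c ) @ F :: T
( c ) @ b :: T
( c ) @ b :: F
( c ) @ b :: c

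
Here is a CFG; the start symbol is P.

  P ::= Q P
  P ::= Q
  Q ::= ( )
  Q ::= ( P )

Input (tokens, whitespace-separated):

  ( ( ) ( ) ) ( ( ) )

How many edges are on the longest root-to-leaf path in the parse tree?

[P [Q ( [P [Q ( )] [P [Q ( )]]] )] [P [Q ( [P [Q ( )]] )]]]

5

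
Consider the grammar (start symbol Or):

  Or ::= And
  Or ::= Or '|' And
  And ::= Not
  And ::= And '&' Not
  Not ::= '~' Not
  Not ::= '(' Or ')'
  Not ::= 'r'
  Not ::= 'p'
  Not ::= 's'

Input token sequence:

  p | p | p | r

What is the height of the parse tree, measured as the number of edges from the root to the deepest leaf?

6

[Or [Or [Or [Or [And [Not p]]] | [And [Not p]]] | [And [Not p]]] | [And [Not r]]]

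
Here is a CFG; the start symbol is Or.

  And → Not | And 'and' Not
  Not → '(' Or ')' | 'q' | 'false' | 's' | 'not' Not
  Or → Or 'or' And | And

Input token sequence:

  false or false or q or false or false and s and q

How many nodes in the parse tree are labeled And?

[Or [Or [Or [Or [Or [And [Not false]]] or [And [Not false]]] or [And [Not q]]] or [And [Not false]]] or [And [And [And [Not false]] and [Not s]] and [Not q]]]

7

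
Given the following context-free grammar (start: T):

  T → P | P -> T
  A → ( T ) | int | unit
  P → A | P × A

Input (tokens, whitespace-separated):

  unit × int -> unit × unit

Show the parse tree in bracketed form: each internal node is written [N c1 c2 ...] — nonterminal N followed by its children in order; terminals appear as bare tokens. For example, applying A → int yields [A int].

[T [P [P [A unit]] × [A int]] -> [T [P [P [A unit]] × [A unit]]]]

T
P -> T
P × A -> T
A × A -> T
unit × A -> T
unit × int -> T
unit × int -> P
unit × int -> P × A
unit × int -> A × A
unit × int -> unit × A
unit × int -> unit × unit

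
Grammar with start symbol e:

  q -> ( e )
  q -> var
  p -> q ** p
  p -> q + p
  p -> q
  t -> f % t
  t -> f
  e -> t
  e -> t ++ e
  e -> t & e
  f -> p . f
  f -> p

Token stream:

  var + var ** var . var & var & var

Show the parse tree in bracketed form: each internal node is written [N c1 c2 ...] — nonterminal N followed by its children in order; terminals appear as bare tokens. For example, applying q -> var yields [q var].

[e [t [f [p [q var] + [p [q var] ** [p [q var]]]] . [f [p [q var]]]]] & [e [t [f [p [q var]]]] & [e [t [f [p [q var]]]]]]]

e
t & e
f & e
p . f & e
q + p . f & e
var + p . f & e
var + q ** p . f & e
var + var ** p . f & e
var + var ** q . f & e
var + var ** var . f & e
var + var ** var . p & e
var + var ** var . q & e
var + var ** var . var & e
var + var ** var . var & t & e
var + var ** var . var & f & e
var + var ** var . var & p & e
var + var ** var . var & q & e
var + var ** var . var & var & e
var + var ** var . var & var & t
var + var ** var . var & var & f
var + var ** var . var & var & p
var + var ** var . var & var & q
var + var ** var . var & var & var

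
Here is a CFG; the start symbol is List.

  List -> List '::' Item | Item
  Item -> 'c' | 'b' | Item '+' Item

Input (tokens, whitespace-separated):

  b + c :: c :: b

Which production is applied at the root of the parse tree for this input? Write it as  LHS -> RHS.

[List [List [List [Item [Item b] + [Item c]]] :: [Item c]] :: [Item b]]

List -> List '::' Item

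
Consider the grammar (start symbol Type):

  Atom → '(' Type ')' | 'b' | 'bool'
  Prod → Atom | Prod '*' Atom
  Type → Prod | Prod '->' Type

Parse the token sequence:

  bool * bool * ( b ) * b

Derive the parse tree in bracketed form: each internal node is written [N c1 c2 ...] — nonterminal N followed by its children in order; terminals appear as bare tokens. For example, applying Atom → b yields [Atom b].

Type
Prod
Prod * Atom
Prod * Atom * Atom
Prod * Atom * Atom * Atom
Atom * Atom * Atom * Atom
bool * Atom * Atom * Atom
bool * bool * Atom * Atom
bool * bool * ( Type ) * Atom
bool * bool * ( Prod ) * Atom
bool * bool * ( Atom ) * Atom
bool * bool * ( b ) * Atom
bool * bool * ( b ) * b

[Type [Prod [Prod [Prod [Prod [Atom bool]] * [Atom bool]] * [Atom ( [Type [Prod [Atom b]]] )]] * [Atom b]]]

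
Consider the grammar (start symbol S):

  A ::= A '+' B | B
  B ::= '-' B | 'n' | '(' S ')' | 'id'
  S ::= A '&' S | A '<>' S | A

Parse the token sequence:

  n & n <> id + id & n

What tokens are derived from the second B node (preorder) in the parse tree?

[S [A [B n]] & [S [A [B n]] <> [S [A [A [B id]] + [B id]] & [S [A [B n]]]]]]

n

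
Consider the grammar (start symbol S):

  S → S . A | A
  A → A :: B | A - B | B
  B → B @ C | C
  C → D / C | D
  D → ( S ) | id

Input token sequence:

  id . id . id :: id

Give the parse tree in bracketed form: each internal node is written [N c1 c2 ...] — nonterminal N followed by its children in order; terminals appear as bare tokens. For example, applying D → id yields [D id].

S
S . A
S . A . A
A . A . A
B . A . A
C . A . A
D . A . A
id . A . A
id . B . A
id . C . A
id . D . A
id . id . A
id . id . A :: B
id . id . B :: B
id . id . C :: B
id . id . D :: B
id . id . id :: B
id . id . id :: C
id . id . id :: D
id . id . id :: id

[S [S [S [A [B [C [D id]]]]] . [A [B [C [D id]]]]] . [A [A [B [C [D id]]]] :: [B [C [D id]]]]]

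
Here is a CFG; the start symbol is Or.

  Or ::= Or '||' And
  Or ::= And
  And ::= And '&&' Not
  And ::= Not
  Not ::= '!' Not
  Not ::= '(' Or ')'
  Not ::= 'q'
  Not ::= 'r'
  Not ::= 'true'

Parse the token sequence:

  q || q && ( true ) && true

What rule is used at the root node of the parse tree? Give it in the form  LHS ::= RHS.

Or ::= Or '||' And

[Or [Or [And [Not q]]] || [And [And [And [Not q]] && [Not ( [Or [And [Not true]]] )]] && [Not true]]]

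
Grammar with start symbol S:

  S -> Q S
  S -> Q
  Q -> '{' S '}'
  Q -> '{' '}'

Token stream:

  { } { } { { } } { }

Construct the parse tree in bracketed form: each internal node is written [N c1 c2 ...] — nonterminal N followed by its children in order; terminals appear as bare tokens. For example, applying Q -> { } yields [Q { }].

S
Q S
{ } S
{ } Q S
{ } { } S
{ } { } Q S
{ } { } { S } S
{ } { } { Q } S
{ } { } { { } } S
{ } { } { { } } Q
{ } { } { { } } { }

[S [Q { }] [S [Q { }] [S [Q { [S [Q { }]] }] [S [Q { }]]]]]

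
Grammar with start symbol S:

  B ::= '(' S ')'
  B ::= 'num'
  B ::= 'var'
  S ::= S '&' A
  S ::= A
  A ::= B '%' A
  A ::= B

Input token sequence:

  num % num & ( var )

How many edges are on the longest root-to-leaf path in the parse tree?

6

[S [S [A [B num] % [A [B num]]]] & [A [B ( [S [A [B var]]] )]]]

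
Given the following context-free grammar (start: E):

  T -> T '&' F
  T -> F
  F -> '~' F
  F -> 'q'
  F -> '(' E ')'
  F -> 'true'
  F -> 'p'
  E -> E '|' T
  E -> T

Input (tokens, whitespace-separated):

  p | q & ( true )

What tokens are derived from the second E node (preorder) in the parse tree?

p

[E [E [T [F p]]] | [T [T [F q]] & [F ( [E [T [F true]]] )]]]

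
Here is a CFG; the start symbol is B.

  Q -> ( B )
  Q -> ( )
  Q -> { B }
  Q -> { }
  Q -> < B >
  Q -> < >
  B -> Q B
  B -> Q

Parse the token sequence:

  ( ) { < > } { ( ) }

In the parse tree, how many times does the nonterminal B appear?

[B [Q ( )] [B [Q { [B [Q < >]] }] [B [Q { [B [Q ( )]] }]]]]

5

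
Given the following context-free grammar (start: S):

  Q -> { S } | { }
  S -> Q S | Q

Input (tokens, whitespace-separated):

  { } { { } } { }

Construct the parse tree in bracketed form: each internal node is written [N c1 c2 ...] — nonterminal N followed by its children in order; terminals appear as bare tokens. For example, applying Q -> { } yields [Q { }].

S
Q S
{ } S
{ } Q S
{ } { S } S
{ } { Q } S
{ } { { } } S
{ } { { } } Q
{ } { { } } { }

[S [Q { }] [S [Q { [S [Q { }]] }] [S [Q { }]]]]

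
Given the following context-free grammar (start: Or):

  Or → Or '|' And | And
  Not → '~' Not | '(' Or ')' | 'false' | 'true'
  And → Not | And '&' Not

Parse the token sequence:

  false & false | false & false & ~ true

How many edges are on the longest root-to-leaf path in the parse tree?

[Or [Or [And [And [Not false]] & [Not false]]] | [And [And [And [Not false]] & [Not false]] & [Not ~ [Not true]]]]

5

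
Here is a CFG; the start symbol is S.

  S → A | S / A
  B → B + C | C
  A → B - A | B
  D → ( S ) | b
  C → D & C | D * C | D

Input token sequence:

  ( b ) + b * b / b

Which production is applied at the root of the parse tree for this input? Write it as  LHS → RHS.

S → S / A

[S [S [A [B [B [C [D ( [S [A [B [C [D b]]]]] )]]] + [C [D b] * [C [D b]]]]]] / [A [B [C [D b]]]]]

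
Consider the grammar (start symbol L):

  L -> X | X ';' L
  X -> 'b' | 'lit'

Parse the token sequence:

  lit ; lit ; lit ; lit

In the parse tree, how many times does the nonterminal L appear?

[L [X lit] ; [L [X lit] ; [L [X lit] ; [L [X lit]]]]]

4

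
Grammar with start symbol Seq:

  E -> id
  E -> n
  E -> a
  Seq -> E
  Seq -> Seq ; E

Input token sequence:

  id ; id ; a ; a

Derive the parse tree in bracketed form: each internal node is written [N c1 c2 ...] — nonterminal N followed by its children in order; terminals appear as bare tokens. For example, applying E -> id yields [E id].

Seq
Seq ; E
Seq ; E ; E
Seq ; E ; E ; E
E ; E ; E ; E
id ; E ; E ; E
id ; id ; E ; E
id ; id ; a ; E
id ; id ; a ; a

[Seq [Seq [Seq [Seq [E id]] ; [E id]] ; [E a]] ; [E a]]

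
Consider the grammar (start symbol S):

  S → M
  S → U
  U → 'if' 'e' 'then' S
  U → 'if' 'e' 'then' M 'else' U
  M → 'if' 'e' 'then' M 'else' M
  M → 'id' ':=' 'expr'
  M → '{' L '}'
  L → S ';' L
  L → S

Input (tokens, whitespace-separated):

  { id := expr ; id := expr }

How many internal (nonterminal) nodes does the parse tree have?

[S [M { [L [S [M id := expr]] ; [L [S [M id := expr]]]] }]]

8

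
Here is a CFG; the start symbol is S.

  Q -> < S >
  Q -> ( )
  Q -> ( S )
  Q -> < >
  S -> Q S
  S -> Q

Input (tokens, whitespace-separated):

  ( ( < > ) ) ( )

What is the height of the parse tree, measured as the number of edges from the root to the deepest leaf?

6

[S [Q ( [S [Q ( [S [Q < >]] )]] )] [S [Q ( )]]]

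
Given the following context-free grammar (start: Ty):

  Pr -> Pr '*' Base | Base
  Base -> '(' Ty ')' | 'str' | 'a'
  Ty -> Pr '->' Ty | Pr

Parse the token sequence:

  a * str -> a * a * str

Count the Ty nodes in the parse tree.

2

[Ty [Pr [Pr [Base a]] * [Base str]] -> [Ty [Pr [Pr [Pr [Base a]] * [Base a]] * [Base str]]]]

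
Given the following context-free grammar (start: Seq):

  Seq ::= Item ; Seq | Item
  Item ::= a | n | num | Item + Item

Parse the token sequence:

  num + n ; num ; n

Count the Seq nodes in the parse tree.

3

[Seq [Item [Item num] + [Item n]] ; [Seq [Item num] ; [Seq [Item n]]]]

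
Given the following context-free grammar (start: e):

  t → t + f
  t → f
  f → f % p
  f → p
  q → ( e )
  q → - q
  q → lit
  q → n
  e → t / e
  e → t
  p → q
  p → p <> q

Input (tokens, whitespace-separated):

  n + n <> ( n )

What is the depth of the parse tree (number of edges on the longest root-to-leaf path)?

10

[e [t [t [f [p [q n]]]] + [f [p [p [q n]] <> [q ( [e [t [f [p [q n]]]]] )]]]]]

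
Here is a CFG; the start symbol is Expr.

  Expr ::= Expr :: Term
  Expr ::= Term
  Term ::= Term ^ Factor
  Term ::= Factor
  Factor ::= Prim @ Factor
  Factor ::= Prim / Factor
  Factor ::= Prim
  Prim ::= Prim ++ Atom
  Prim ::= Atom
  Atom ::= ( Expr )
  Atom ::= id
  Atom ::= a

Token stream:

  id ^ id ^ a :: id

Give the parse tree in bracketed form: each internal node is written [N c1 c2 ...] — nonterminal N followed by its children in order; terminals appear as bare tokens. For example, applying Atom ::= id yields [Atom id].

Expr
Expr :: Term
Term :: Term
Term ^ Factor :: Term
Term ^ Factor ^ Factor :: Term
Factor ^ Factor ^ Factor :: Term
Prim ^ Factor ^ Factor :: Term
Atom ^ Factor ^ Factor :: Term
id ^ Factor ^ Factor :: Term
id ^ Prim ^ Factor :: Term
id ^ Atom ^ Factor :: Term
id ^ id ^ Factor :: Term
id ^ id ^ Prim :: Term
id ^ id ^ Atom :: Term
id ^ id ^ a :: Term
id ^ id ^ a :: Factor
id ^ id ^ a :: Prim
id ^ id ^ a :: Atom
id ^ id ^ a :: id

[Expr [Expr [Term [Term [Term [Factor [Prim [Atom id]]]] ^ [Factor [Prim [Atom id]]]] ^ [Factor [Prim [Atom a]]]]] :: [Term [Factor [Prim [Atom id]]]]]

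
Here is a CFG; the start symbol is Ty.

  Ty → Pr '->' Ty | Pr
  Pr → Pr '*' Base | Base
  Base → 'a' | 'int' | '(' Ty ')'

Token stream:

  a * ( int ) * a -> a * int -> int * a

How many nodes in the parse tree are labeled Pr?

[Ty [Pr [Pr [Pr [Base a]] * [Base ( [Ty [Pr [Base int]]] )]] * [Base a]] -> [Ty [Pr [Pr [Base a]] * [Base int]] -> [Ty [Pr [Pr [Base int]] * [Base a]]]]]

8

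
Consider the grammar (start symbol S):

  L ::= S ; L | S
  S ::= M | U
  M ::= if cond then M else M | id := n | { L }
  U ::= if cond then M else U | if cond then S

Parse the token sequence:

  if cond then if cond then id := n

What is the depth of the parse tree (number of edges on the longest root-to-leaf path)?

[S [U if cond then [S [U if cond then [S [M id := n]]]]]]

6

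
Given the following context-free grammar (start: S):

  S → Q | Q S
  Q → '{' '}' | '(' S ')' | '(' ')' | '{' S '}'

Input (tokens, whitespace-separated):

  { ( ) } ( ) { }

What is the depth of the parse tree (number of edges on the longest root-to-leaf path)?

[S [Q { [S [Q ( )]] }] [S [Q ( )] [S [Q { }]]]]

4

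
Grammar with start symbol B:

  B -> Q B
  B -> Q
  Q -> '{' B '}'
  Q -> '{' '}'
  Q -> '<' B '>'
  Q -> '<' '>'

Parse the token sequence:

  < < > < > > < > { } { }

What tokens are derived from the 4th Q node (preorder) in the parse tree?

[B [Q < [B [Q < >] [B [Q < >]]] >] [B [Q < >] [B [Q { }] [B [Q { }]]]]]

< >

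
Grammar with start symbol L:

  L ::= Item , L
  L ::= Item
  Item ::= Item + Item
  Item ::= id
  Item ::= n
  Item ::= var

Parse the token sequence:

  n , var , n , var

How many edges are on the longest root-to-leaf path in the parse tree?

5

[L [Item n] , [L [Item var] , [L [Item n] , [L [Item var]]]]]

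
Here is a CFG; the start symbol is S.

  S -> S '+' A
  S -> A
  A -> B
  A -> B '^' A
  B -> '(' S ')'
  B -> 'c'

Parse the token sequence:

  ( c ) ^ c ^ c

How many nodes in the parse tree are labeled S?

2

[S [A [B ( [S [A [B c]]] )] ^ [A [B c] ^ [A [B c]]]]]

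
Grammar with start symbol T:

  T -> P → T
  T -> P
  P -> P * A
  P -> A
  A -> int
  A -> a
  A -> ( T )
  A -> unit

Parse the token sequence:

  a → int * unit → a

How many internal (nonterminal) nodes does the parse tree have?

11

[T [P [A a]] → [T [P [P [A int]] * [A unit]] → [T [P [A a]]]]]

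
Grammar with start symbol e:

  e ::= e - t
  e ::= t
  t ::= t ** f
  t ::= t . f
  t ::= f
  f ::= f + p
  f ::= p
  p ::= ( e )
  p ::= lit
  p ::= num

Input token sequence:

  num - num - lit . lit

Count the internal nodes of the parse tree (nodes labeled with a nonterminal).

15

[e [e [e [t [f [p num]]]] - [t [f [p num]]]] - [t [t [f [p lit]]] . [f [p lit]]]]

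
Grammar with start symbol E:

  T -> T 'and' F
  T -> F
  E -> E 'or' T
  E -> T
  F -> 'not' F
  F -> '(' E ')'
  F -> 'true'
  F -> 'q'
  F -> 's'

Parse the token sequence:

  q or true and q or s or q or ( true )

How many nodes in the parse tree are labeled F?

7

[E [E [E [E [E [T [F q]]] or [T [T [F true]] and [F q]]] or [T [F s]]] or [T [F q]]] or [T [F ( [E [T [F true]]] )]]]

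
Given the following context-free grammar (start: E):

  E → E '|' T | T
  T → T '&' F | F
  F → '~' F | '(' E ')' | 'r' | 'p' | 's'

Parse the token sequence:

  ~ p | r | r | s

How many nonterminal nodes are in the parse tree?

[E [E [E [E [T [F ~ [F p]]]] | [T [F r]]] | [T [F r]]] | [T [F s]]]

13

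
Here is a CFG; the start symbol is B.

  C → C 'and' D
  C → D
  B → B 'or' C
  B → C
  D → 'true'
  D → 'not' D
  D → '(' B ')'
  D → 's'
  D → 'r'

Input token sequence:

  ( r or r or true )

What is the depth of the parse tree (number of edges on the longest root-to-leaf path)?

[B [C [D ( [B [B [B [C [D r]]] or [C [D r]]] or [C [D true]]] )]]]

8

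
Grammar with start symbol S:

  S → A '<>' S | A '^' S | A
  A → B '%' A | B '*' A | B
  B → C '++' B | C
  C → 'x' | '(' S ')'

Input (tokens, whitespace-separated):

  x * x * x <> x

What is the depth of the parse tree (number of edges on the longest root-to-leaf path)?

6

[S [A [B [C x]] * [A [B [C x]] * [A [B [C x]]]]] <> [S [A [B [C x]]]]]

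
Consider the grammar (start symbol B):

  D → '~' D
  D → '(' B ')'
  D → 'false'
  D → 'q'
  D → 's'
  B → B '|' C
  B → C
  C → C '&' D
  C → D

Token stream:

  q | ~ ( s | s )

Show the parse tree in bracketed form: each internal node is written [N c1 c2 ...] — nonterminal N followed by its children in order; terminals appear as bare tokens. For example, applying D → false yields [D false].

B
B | C
C | C
D | C
q | C
q | D
q | ~ D
q | ~ ( B )
q | ~ ( B | C )
q | ~ ( C | C )
q | ~ ( D | C )
q | ~ ( s | C )
q | ~ ( s | D )
q | ~ ( s | s )

[B [B [C [D q]]] | [C [D ~ [D ( [B [B [C [D s]]] | [C [D s]]] )]]]]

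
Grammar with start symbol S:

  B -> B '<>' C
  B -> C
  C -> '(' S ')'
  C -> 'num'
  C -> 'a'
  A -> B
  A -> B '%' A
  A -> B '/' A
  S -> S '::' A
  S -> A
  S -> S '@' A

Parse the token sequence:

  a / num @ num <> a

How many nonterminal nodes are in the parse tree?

13

[S [S [A [B [C a]] / [A [B [C num]]]]] @ [A [B [B [C num]] <> [C a]]]]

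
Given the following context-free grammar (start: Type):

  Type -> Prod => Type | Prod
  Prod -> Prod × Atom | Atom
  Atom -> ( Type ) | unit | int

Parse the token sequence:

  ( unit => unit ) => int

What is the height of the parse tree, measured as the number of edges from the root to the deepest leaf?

[Type [Prod [Atom ( [Type [Prod [Atom unit]] => [Type [Prod [Atom unit]]]] )]] => [Type [Prod [Atom int]]]]

7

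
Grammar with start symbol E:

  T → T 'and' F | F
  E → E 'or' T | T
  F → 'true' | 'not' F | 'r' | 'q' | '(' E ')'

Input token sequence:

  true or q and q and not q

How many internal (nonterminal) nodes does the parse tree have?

[E [E [T [F true]]] or [T [T [T [F q]] and [F q]] and [F not [F q]]]]

11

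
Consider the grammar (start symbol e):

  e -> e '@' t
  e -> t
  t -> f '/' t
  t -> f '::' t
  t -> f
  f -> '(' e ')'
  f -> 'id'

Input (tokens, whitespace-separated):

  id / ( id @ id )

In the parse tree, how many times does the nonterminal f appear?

[e [t [f id] / [t [f ( [e [e [t [f id]]] @ [t [f id]]] )]]]]

4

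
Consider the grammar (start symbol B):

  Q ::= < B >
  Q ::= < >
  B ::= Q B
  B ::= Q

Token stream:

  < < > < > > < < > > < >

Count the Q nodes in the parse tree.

6

[B [Q < [B [Q < >] [B [Q < >]]] >] [B [Q < [B [Q < >]] >] [B [Q < >]]]]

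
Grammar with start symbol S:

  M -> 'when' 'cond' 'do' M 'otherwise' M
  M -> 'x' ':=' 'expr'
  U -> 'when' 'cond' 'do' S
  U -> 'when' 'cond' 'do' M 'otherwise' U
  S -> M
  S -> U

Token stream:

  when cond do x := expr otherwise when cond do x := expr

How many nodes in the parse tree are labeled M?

[S [U when cond do [M x := expr] otherwise [U when cond do [S [M x := expr]]]]]

2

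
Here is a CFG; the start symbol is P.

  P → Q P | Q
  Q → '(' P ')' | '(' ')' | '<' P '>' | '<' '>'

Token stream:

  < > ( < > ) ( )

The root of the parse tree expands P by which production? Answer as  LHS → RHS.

P → Q P

[P [Q < >] [P [Q ( [P [Q < >]] )] [P [Q ( )]]]]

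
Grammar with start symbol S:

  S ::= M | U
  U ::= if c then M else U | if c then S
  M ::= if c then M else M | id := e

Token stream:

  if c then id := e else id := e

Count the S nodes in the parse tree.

[S [M if c then [M id := e] else [M id := e]]]

1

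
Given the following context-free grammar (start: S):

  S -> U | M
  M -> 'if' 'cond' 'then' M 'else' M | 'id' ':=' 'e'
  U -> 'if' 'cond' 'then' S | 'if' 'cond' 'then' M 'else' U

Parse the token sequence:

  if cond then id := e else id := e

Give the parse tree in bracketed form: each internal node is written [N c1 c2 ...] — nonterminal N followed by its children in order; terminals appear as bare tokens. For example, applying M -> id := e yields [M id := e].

S
M
if cond then M else M
if cond then id := e else M
if cond then id := e else id := e

[S [M if cond then [M id := e] else [M id := e]]]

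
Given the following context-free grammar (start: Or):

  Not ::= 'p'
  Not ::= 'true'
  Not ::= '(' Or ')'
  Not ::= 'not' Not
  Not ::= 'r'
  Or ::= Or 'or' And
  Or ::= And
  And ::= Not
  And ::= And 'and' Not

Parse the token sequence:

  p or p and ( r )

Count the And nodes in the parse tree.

4

[Or [Or [And [Not p]]] or [And [And [Not p]] and [Not ( [Or [And [Not r]]] )]]]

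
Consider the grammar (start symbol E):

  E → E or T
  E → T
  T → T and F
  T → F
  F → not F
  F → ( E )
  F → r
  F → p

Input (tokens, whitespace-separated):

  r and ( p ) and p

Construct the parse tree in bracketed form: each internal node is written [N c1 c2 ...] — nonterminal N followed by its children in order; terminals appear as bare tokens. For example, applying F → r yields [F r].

[E [T [T [T [F r]] and [F ( [E [T [F p]]] )]] and [F p]]]

E
T
T and F
T and F and F
F and F and F
r and F and F
r and ( E ) and F
r and ( T ) and F
r and ( F ) and F
r and ( p ) and F
r and ( p ) and p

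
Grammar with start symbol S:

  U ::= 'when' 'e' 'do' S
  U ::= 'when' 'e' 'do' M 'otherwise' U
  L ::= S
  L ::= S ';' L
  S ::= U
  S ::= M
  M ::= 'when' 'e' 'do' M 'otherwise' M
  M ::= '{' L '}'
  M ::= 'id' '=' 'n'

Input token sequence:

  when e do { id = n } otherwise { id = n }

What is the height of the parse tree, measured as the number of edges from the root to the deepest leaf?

[S [M when e do [M { [L [S [M id = n]]] }] otherwise [M { [L [S [M id = n]]] }]]]

6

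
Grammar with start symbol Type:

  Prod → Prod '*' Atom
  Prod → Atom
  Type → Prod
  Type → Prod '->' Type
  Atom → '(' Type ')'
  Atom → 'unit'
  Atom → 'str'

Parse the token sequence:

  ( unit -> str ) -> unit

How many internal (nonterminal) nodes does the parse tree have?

[Type [Prod [Atom ( [Type [Prod [Atom unit]] -> [Type [Prod [Atom str]]]] )]] -> [Type [Prod [Atom unit]]]]

12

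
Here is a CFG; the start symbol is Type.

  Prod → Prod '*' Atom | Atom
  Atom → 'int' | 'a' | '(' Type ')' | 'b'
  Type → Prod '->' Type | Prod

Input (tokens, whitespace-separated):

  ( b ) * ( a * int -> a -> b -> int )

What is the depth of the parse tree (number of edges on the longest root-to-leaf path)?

[Type [Prod [Prod [Atom ( [Type [Prod [Atom b]]] )]] * [Atom ( [Type [Prod [Prod [Atom a]] * [Atom int]] -> [Type [Prod [Atom a]] -> [Type [Prod [Atom b]] -> [Type [Prod [Atom int]]]]]] )]]]

9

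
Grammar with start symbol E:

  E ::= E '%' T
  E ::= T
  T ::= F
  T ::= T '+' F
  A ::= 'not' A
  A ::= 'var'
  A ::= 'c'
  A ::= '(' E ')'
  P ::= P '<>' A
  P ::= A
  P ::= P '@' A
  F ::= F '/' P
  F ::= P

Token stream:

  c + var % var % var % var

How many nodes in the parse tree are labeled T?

5

[E [E [E [E [T [T [F [P [A c]]]] + [F [P [A var]]]]] % [T [F [P [A var]]]]] % [T [F [P [A var]]]]] % [T [F [P [A var]]]]]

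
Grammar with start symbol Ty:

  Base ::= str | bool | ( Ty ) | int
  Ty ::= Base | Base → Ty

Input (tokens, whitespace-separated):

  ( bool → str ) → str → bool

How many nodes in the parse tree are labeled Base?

5

[Ty [Base ( [Ty [Base bool] → [Ty [Base str]]] )] → [Ty [Base str] → [Ty [Base bool]]]]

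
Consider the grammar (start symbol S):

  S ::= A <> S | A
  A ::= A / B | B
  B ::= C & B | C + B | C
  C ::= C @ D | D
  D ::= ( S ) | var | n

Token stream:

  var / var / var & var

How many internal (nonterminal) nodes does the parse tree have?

[S [A [A [A [B [C [D var]]]] / [B [C [D var]]]] / [B [C [D var]] & [B [C [D var]]]]]]

16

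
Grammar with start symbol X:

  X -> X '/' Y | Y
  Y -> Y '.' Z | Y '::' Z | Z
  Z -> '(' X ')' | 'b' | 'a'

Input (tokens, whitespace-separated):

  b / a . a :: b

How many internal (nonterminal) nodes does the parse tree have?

10

[X [X [Y [Z b]]] / [Y [Y [Y [Z a]] . [Z a]] :: [Z b]]]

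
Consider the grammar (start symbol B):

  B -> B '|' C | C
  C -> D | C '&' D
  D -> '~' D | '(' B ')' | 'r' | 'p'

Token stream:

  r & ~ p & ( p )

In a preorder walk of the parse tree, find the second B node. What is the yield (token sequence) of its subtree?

p

[B [C [C [C [D r]] & [D ~ [D p]]] & [D ( [B [C [D p]]] )]]]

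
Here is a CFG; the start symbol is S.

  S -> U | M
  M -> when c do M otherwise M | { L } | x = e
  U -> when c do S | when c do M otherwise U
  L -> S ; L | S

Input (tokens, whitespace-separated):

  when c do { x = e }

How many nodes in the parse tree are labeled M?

2

[S [U when c do [S [M { [L [S [M x = e]]] }]]]]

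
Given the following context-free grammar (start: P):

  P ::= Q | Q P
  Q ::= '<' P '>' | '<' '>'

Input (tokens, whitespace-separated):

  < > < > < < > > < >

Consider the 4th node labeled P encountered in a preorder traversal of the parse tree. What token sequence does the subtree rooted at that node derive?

[P [Q < >] [P [Q < >] [P [Q < [P [Q < >]] >] [P [Q < >]]]]]

< >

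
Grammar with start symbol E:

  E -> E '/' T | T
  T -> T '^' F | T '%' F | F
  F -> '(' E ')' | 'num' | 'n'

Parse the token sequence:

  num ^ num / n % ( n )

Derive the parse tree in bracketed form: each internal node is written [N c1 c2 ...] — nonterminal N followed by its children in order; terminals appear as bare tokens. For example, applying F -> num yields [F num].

E
E / T
T / T
T ^ F / T
F ^ F / T
num ^ F / T
num ^ num / T
num ^ num / T % F
num ^ num / F % F
num ^ num / n % F
num ^ num / n % ( E )
num ^ num / n % ( T )
num ^ num / n % ( F )
num ^ num / n % ( n )

[E [E [T [T [F num]] ^ [F num]]] / [T [T [F n]] % [F ( [E [T [F n]]] )]]]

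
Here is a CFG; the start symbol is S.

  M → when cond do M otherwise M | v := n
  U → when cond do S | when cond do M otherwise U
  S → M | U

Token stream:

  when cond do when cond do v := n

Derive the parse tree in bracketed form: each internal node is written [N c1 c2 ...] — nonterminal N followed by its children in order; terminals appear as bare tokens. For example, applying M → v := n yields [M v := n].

S
U
when cond do S
when cond do U
when cond do when cond do S
when cond do when cond do M
when cond do when cond do v := n

[S [U when cond do [S [U when cond do [S [M v := n]]]]]]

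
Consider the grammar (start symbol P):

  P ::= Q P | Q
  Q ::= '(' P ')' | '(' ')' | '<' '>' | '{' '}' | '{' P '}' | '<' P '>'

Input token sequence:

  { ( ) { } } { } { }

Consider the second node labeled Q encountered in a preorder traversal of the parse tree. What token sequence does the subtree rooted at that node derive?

( )

[P [Q { [P [Q ( )] [P [Q { }]]] }] [P [Q { }] [P [Q { }]]]]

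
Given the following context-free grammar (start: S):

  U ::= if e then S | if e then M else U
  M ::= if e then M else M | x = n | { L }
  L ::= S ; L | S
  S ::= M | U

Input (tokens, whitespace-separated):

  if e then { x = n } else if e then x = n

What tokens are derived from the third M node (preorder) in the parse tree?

x = n

[S [U if e then [M { [L [S [M x = n]]] }] else [U if e then [S [M x = n]]]]]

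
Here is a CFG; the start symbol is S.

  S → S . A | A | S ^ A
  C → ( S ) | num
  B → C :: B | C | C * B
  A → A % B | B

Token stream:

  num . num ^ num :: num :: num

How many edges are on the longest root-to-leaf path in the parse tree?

6

[S [S [S [A [B [C num]]]] . [A [B [C num]]]] ^ [A [B [C num] :: [B [C num] :: [B [C num]]]]]]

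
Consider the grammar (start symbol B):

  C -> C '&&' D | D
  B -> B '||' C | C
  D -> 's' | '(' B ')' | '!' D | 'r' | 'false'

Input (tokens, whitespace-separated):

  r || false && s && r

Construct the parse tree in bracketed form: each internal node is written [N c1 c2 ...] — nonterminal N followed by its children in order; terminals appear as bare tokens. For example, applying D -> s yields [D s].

B
B || C
C || C
D || C
r || C
r || C && D
r || C && D && D
r || D && D && D
r || false && D && D
r || false && s && D
r || false && s && r

[B [B [C [D r]]] || [C [C [C [D false]] && [D s]] && [D r]]]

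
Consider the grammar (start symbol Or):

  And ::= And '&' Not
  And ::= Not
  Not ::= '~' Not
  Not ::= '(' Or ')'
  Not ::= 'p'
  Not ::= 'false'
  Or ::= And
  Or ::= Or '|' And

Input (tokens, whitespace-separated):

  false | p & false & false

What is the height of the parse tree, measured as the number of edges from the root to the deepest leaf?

[Or [Or [And [Not false]]] | [And [And [And [Not p]] & [Not false]] & [Not false]]]

5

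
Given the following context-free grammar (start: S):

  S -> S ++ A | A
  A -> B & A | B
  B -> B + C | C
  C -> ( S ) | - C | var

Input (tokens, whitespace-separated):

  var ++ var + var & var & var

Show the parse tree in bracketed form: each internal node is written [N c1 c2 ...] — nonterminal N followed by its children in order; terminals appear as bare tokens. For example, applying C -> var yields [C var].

S
S ++ A
A ++ A
B ++ A
C ++ A
var ++ A
var ++ B & A
var ++ B + C & A
var ++ C + C & A
var ++ var + C & A
var ++ var + var & A
var ++ var + var & B & A
var ++ var + var & C & A
var ++ var + var & var & A
var ++ var + var & var & B
var ++ var + var & var & C
var ++ var + var & var & var

[S [S [A [B [C var]]]] ++ [A [B [B [C var]] + [C var]] & [A [B [C var]] & [A [B [C var]]]]]]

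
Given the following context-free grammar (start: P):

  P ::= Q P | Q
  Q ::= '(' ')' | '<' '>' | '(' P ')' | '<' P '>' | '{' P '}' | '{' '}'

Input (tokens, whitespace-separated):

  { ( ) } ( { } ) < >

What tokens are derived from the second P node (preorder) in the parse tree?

( )

[P [Q { [P [Q ( )]] }] [P [Q ( [P [Q { }]] )] [P [Q < >]]]]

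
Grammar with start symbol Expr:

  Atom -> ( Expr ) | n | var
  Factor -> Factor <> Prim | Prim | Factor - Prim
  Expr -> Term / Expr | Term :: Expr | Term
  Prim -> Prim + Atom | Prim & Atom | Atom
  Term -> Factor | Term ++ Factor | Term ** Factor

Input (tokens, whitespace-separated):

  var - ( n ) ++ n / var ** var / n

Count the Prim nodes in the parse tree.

[Expr [Term [Term [Factor [Factor [Prim [Atom var]]] - [Prim [Atom ( [Expr [Term [Factor [Prim [Atom n]]]]] )]]]] ++ [Factor [Prim [Atom n]]]] / [Expr [Term [Term [Factor [Prim [Atom var]]]] ** [Factor [Prim [Atom var]]]] / [Expr [Term [Factor [Prim [Atom n]]]]]]]

7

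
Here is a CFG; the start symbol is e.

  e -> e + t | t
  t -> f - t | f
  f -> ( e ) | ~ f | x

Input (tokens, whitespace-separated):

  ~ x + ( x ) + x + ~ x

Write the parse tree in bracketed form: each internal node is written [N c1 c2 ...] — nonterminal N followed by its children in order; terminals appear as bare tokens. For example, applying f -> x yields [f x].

[e [e [e [e [t [f ~ [f x]]]] + [t [f ( [e [t [f x]]] )]]] + [t [f x]]] + [t [f ~ [f x]]]]

e
e + t
e + t + t
e + t + t + t
t + t + t + t
f + t + t + t
~ f + t + t + t
~ x + t + t + t
~ x + f + t + t
~ x + ( e ) + t + t
~ x + ( t ) + t + t
~ x + ( f ) + t + t
~ x + ( x ) + t + t
~ x + ( x ) + f + t
~ x + ( x ) + x + t
~ x + ( x ) + x + f
~ x + ( x ) + x + ~ f
~ x + ( x ) + x + ~ x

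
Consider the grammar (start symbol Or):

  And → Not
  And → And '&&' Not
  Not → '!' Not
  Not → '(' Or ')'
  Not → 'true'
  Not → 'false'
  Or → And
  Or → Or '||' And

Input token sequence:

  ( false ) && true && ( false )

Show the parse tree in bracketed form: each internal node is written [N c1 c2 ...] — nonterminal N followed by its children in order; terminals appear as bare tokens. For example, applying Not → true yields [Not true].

[Or [And [And [And [Not ( [Or [And [Not false]]] )]] && [Not true]] && [Not ( [Or [And [Not false]]] )]]]

Or
And
And && Not
And && Not && Not
Not && Not && Not
( Or ) && Not && Not
( And ) && Not && Not
( Not ) && Not && Not
( false ) && Not && Not
( false ) && true && Not
( false ) && true && ( Or )
( false ) && true && ( And )
( false ) && true && ( Not )
( false ) && true && ( false )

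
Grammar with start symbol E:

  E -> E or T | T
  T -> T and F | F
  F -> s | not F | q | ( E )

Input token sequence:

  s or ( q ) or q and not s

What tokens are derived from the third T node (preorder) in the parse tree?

[E [E [E [T [F s]]] or [T [F ( [E [T [F q]]] )]]] or [T [T [F q]] and [F not [F s]]]]

q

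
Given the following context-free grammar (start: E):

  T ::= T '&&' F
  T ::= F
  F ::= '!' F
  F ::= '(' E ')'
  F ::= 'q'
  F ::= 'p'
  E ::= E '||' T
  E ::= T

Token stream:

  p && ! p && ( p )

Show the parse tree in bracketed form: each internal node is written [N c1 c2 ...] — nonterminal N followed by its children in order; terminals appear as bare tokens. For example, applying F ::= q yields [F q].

E
T
T && F
T && F && F
F && F && F
p && F && F
p && ! F && F
p && ! p && F
p && ! p && ( E )
p && ! p && ( T )
p && ! p && ( F )
p && ! p && ( p )

[E [T [T [T [F p]] && [F ! [F p]]] && [F ( [E [T [F p]]] )]]]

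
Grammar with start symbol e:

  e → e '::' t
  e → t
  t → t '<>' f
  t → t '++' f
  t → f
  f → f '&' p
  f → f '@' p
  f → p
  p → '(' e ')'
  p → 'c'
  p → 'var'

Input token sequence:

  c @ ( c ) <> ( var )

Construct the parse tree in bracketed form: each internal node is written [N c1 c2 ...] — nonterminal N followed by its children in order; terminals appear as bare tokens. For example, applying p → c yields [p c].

[e [t [t [f [f [p c]] @ [p ( [e [t [f [p c]]]] )]]] <> [f [p ( [e [t [f [p var]]]] )]]]]

e
t
t <> f
f <> f
f @ p <> f
p @ p <> f
c @ p <> f
c @ ( e ) <> f
c @ ( t ) <> f
c @ ( f ) <> f
c @ ( p ) <> f
c @ ( c ) <> f
c @ ( c ) <> p
c @ ( c ) <> ( e )
c @ ( c ) <> ( t )
c @ ( c ) <> ( f )
c @ ( c ) <> ( p )
c @ ( c ) <> ( var )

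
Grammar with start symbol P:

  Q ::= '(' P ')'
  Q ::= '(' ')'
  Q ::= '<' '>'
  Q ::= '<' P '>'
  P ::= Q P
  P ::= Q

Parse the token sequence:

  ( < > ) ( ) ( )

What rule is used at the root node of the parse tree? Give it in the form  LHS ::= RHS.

[P [Q ( [P [Q < >]] )] [P [Q ( )] [P [Q ( )]]]]

P ::= Q P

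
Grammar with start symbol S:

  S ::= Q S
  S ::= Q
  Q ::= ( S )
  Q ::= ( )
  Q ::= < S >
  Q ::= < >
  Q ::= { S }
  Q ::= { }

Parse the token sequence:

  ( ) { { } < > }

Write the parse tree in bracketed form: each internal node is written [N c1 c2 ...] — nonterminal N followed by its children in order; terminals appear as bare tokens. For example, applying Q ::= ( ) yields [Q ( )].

[S [Q ( )] [S [Q { [S [Q { }] [S [Q < >]]] }]]]

S
Q S
( ) S
( ) Q
( ) { S }
( ) { Q S }
( ) { { } S }
( ) { { } Q }
( ) { { } < > }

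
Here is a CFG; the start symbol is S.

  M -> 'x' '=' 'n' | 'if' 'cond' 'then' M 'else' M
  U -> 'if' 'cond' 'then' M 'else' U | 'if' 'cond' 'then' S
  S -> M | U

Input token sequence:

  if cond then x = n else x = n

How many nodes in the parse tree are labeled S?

1

[S [M if cond then [M x = n] else [M x = n]]]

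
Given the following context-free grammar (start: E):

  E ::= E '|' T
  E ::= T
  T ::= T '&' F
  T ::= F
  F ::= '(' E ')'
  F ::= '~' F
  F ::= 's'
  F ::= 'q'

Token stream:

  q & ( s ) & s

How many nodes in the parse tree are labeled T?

[E [T [T [T [F q]] & [F ( [E [T [F s]]] )]] & [F s]]]

4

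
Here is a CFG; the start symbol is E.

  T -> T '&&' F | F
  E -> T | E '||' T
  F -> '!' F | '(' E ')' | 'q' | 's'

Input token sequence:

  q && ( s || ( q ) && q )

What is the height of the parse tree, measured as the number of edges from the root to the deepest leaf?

[E [T [T [F q]] && [F ( [E [E [T [F s]]] || [T [T [F ( [E [T [F q]]] )]] && [F q]]] )]]]

10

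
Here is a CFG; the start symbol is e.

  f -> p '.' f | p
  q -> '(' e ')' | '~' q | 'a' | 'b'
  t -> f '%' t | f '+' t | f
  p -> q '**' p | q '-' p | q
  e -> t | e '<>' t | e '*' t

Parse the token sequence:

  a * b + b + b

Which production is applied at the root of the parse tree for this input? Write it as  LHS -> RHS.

[e [e [t [f [p [q a]]]]] * [t [f [p [q b]]] + [t [f [p [q b]]] + [t [f [p [q b]]]]]]]

e -> e '*' t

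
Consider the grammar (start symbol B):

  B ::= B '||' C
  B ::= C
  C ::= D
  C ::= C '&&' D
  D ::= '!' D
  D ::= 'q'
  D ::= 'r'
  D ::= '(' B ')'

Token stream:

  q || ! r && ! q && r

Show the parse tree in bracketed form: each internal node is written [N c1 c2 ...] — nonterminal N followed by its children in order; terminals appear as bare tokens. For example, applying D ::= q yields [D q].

[B [B [C [D q]]] || [C [C [C [D ! [D r]]] && [D ! [D q]]] && [D r]]]

B
B || C
C || C
D || C
q || C
q || C && D
q || C && D && D
q || D && D && D
q || ! D && D && D
q || ! r && D && D
q || ! r && ! D && D
q || ! r && ! q && D
q || ! r && ! q && r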